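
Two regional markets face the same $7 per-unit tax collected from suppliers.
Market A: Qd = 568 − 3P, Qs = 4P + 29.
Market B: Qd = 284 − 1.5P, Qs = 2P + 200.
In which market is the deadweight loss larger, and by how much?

Market A, by $21.

Market A: pre-tax P* = $77, Q* = 337; post-tax Q = 325; deadweight loss = $42.
Market B: pre-tax P* = $24, Q* = 248; post-tax Q = 242; deadweight loss = $21.
Difference: $42 vs $21 → market A is larger by $21.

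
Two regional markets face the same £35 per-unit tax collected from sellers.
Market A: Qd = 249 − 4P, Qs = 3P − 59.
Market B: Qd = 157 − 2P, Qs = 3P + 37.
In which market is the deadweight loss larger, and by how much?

Market A, by £315.

Market A: pre-tax P* = £44, Q* = 73; post-tax Q = 13; deadweight loss = £1050.
Market B: pre-tax P* = £24, Q* = 109; post-tax Q = 67; deadweight loss = £735.
Difference: £1050 vs £735 → market A is larger by £315.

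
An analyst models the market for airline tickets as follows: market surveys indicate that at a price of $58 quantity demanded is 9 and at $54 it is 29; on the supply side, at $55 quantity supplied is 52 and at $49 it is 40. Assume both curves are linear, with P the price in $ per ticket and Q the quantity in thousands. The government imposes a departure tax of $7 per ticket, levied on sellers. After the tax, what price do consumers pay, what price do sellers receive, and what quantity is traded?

Demand slope: (29 − 9)/(54 − 58) = -5, so Qd = 299 − 5P.
Supply slope: (40 − 52)/(49 − 55) = 2, so Qs = 2P − 58.
Before the tax: set 299 − 5P = 2P − 58 → P* = $51, Q* = 44.
With the tax collected from sellers, supply shifts: Qs = 2(P − 7) − 58.
New equilibrium: consumers pay $53, sellers receive $46, Q = 34. (Wedge: Pb − Ps = 7.)
The less price-elastic side of the market bears the larger share of a per-unit tax.

Consumers pay $53; sellers receive $46; quantity = 34.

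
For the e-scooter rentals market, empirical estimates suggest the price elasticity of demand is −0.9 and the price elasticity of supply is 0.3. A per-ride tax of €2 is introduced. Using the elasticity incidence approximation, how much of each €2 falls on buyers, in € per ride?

Buyers bear ≈ €0.5 per ride.

Incidence ratio: buyers' share ≈ εs / (εs + |εd|) = 0.3 / (0.3 + 0.9) = 0.25.
So buyers bear ≈ 0.25 × €2 = €0.5; suppliers bear €1.5.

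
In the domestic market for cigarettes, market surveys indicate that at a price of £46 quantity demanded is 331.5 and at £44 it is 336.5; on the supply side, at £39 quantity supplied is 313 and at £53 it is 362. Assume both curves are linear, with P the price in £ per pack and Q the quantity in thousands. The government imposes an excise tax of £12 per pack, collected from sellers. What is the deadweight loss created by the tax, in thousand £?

Deadweight loss = £105 thousand.

Demand slope: (336.5 − 331.5)/(44 − 46) = -2.5, so Qd = 446.5 − 2.5P.
Supply slope: (362 − 313)/(53 − 39) = 3.5, so Qs = 3.5P + 176.5.
Before the tax: set 446.5 − 2.5P = 3.5P + 176.5 → P* = £45, Q* = 334.
With the tax collected from sellers, supply shifts: Qs = 3.5(P − 12) + 176.5.
Solving gives Q = 316.5 with buyers paying £52 and sellers receiving £40 (the £12 wedge).
Quantity falls by |ΔQ| = |334 − 316.5| = 17.5.
DWL = ½ · t · |ΔQ| = ½ · 12 · 17.5 = £105.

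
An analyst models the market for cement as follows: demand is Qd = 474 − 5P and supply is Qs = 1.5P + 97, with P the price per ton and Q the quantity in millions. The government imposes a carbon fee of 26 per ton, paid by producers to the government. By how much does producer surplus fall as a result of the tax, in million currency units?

Without the tax, 474 − 5P = 1.5P + 97 gives 6.5P = 377, so P* = 58 and Q* = 184.
With the tax collected from producers, supply shifts: Qs = 1.5(P − 26) + 97.
New equilibrium: buyers pay 64, producers receive 38, Q = 154. (Wedge: Pb − Ps = 26.)
ΔPS is the trapezoid between Q = 154 and Q = 184 of height 20: ½ · (184 + 154) · 20 = 3380.

Producer surplus falls by 3380 million.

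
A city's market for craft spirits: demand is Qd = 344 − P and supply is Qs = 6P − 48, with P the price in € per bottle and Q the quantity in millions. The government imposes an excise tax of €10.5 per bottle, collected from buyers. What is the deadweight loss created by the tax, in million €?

Without the tax, 344 − P = 6P − 48 gives 7P = 392, so P* = €56 and Q* = 288.
With the tax collected from buyers, demand (in seller-price terms) shifts: Qd = 344 − (P + 10.5).
New equilibrium: buyers pay €65, producers receive €54.5, Q = 279. (Wedge: Pb − Ps = 10.5.)
Quantity falls by |ΔQ| = |288 − 279| = 9.
DWL = ½ · t · |ΔQ| = ½ · 10.5 · 9 = €47.25.

Deadweight loss = €47.25 million.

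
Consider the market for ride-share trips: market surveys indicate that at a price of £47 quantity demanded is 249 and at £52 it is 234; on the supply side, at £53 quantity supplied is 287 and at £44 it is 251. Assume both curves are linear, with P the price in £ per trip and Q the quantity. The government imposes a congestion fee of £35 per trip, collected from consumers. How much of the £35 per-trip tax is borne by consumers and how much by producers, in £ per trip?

Consumers bear £20 per trip; producers bear £15 per trip.

Demand slope: (234 − 249)/(52 − 47) = -3, so Qd = 390 − 3P.
Supply slope: (251 − 287)/(44 − 53) = 4, so Qs = 4P + 75.
Before the tax: set 390 − 3P = 4P + 75 → P* = £45, Q* = 255.
With the tax collected from consumers, demand (in seller-price terms) shifts: Qd = 390 − 3(P + 35).
Solving gives Q = 195 with consumers paying £65 and producers receiving £30 (the £35 wedge).
Burden on consumers: £20; on producers: £15. (They sum to £35.)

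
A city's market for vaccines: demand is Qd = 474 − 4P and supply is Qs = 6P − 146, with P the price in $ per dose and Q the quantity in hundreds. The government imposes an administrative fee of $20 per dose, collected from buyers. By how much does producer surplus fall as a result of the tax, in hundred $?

Without the tax, 474 − 4P = 6P − 146 gives 10P = 620, so P* = $62 and Q* = 226.
With the tax collected from buyers, demand (in seller-price terms) shifts: Qd = 474 − 4(P + 20).
New equilibrium: buyers pay $74, sellers receive $54, Q = 178. (Wedge: Pb − Ps = 20.)
ΔPS is the trapezoid between Q = 178 and Q = 226 of height $8: ½ · (226 + 178) · 8 = $1616.

Producer surplus falls by $1616 hundred.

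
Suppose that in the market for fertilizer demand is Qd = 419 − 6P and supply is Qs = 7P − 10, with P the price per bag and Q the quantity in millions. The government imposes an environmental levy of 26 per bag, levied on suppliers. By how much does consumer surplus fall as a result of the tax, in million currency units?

Consumer surplus falls by 2506 million.

Without the tax, 419 − 6P = 7P − 10 gives 13P = 429, so P* = 33 and Q* = 221.
With the tax collected from suppliers, supply shifts: Qs = 7(P − 26) − 10.
Solving gives Q = 137 with consumers paying 47 and suppliers receiving 21 (the 26 wedge).
ΔCS is the trapezoid between Q = 137 and Q = 221 of height 14: ½ · (221 + 137) · 14 = 2506.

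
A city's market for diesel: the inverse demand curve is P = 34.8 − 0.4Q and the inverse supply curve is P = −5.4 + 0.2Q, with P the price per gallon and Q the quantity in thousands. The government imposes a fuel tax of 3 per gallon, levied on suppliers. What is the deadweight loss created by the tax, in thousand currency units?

Rewrite in direct form: Qd = 87 − 2.5P and Qs = 5P + 27.
Without the tax, 87 − 2.5P = 5P + 27 gives 7.5P = 60, so P* = 8 and Q* = 67.
With the tax collected from suppliers, supply shifts: Qs = 5(P − 3) + 27.
New equilibrium: buyers pay 10, suppliers receive 7, Q = 62. (Wedge: Pb − Ps = 3.)
Quantity falls by |ΔQ| = |67 − 62| = 5.
DWL = ½ · t · |ΔQ| = ½ · 3 · 5 = 7.5.

Deadweight loss = 7.5 thousand.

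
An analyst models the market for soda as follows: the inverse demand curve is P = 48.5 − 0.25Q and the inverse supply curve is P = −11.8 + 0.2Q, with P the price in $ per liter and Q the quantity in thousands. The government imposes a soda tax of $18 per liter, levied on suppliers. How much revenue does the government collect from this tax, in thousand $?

Inverting to Q(P) form: Qd = 194 − 4P; Qs = 5P + 59.
Without the tax, 194 − 4P = 5P + 59 gives 9P = 135, so P* = $15 and Q* = 134.
With the tax collected from suppliers, supply shifts: Qs = 5(P − 18) + 59.
Solving gives Q = 94 with buyers paying $25 and suppliers receiving $7 (the $18 wedge).
Revenue = t · Q = 18 · 94 = $1692.

Tax revenue = $1692 thousand.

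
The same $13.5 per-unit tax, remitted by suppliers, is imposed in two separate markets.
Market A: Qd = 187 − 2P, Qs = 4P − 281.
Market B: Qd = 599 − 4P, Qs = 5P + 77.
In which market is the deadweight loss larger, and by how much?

Market B, by $81.

Market A: pre-tax P* = $78, Q* = 31; post-tax Q = 13; deadweight loss = $121.5.
Market B: pre-tax P* = $58, Q* = 367; post-tax Q = 337; deadweight loss = $202.5.
Difference: $121.5 vs $202.5 → market B is larger by $81.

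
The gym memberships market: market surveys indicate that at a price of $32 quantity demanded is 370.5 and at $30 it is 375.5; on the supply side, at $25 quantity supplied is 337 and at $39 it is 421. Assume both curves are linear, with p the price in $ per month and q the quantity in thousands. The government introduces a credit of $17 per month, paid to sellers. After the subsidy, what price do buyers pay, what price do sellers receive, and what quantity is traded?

Buyers pay $19; sellers receive $36; quantity = 403.

Demand slope: (375.5 − 370.5)/(30 − 32) = -2.5, so qd = 450.5 − 2.5p.
Supply slope: (421 − 337)/(39 − 25) = 6, so qs = 6p + 187.
Without the subsidy, 450.5 − 2.5p = 6p + 187 gives 8.5p = 263.5, so p* = $31 and q* = 373.
With a per-unit subsidy paid to sellers, each receives p + 17 per unit sold, so supply becomes qs = 6(p + 17) + 187.
New equilibrium: buyers pay $19, sellers receive $36, q = 403. (Wedge: pb − ps = −17.)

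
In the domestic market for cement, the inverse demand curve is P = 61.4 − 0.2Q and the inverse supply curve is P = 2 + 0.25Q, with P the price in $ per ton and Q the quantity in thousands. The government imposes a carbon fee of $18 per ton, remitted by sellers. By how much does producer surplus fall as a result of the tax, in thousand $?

Inverting to Q(P) form: Qd = 307 − 5P; Qs = 4P − 8.
Without the tax, 307 − 5P = 4P − 8 gives 9P = 315, so P* = $35 and Q* = 132.
With the tax collected from sellers, supply shifts: Qs = 4(P − 18) − 8.
Solving gives Q = 92 with consumers paying $43 and sellers receiving $25 (the $18 wedge).
ΔPS is the trapezoid between Q = 92 and Q = 132 of height $10: ½ · (132 + 92) · 10 = $1120.

Producer surplus falls by $1120 thousand.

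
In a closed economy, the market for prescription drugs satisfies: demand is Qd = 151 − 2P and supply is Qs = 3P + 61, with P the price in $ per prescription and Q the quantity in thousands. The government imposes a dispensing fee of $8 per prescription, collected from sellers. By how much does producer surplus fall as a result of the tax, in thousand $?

Without the tax, 151 − 2P = 3P + 61 gives 5P = 90, so P* = $18 and Q* = 115.
With the tax collected from sellers, supply shifts: Qs = 3(P − 8) + 61.
New equilibrium: buyers pay $22.8, sellers receive $14.8, Q = 105.4. (Wedge: Pb − Ps = 8.)
ΔPS is the trapezoid between Q = 105.4 and Q = 115 of height $3.2: ½ · (115 + 105.4) · 3.2 = $352.64.

Producer surplus falls by $352.64 thousand.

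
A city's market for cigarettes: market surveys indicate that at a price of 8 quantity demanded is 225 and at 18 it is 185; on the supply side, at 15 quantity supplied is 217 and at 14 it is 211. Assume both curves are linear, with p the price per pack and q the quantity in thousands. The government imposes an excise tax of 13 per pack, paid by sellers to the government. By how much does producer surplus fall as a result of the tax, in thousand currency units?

Producer surplus falls by 984.88 thousand.

Demand slope: (185 − 225)/(18 − 8) = -4, so qd = 257 − 4p.
Supply slope: (211 − 217)/(14 − 15) = 6, so qs = 6p + 127.
Before the tax: set 257 − 4p = 6p + 127 → p* = 13, q* = 205.
With the tax collected from sellers, supply shifts: qs = 6(p − 13) + 127.
Solving gives q = 173.8 with buyers paying 20.8 and sellers receiving 7.8 (the 13 wedge).
ΔPS is the trapezoid between Q = 173.8 and Q = 205 of height 5.2: ½ · (205 + 173.8) · 5.2 = 984.88.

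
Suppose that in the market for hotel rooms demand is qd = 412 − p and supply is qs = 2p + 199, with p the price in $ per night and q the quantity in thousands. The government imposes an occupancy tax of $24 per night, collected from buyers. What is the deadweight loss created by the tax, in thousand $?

Deadweight loss = $192 thousand.

Before the tax: set 412 − p = 2p + 199 → p* = $71, q* = 341.
With the tax collected from buyers, demand (in seller-price terms) shifts: qd = 412 − (p + 24).
Solving gives q = 325 with buyers paying $87 and suppliers receiving $63 (the $24 wedge).
Quantity falls by |ΔQ| = |341 − 325| = 16.
DWL = ½ · t · |ΔQ| = ½ · 24 · 16 = $192.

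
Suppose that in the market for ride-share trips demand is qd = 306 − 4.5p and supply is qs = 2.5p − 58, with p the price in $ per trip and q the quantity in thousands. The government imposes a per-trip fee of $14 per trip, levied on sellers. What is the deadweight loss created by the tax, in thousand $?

Before the tax: set 306 − 4.5p = 2.5p − 58 → p* = $52, q* = 72.
With the tax collected from sellers, supply shifts: qs = 2.5(p − 14) − 58.
New equilibrium: consumers pay $57, sellers receive $43, q = 49.5. (Wedge: pb − ps = 14.)
Quantity falls by |ΔQ| = |72 − 49.5| = 22.5.
DWL = ½ · t · |ΔQ| = ½ · 14 · 22.5 = $157.5.

Deadweight loss = $157.5 thousand.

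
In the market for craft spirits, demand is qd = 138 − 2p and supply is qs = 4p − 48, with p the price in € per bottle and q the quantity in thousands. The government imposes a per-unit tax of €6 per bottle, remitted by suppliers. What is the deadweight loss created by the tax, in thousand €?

Deadweight loss = €24 thousand.

Without the tax, 138 − 2p = 4p − 48 gives 6p = 186, so p* = €31 and q* = 76.
With the tax collected from suppliers, supply shifts: qs = 4(p − 6) − 48.
New equilibrium: buyers pay €35, suppliers receive €29, q = 68. (Wedge: pb − ps = 6.)
Quantity falls by |ΔQ| = |76 − 68| = 8.
DWL = ½ · t · |ΔQ| = ½ · 6 · 8 = €24.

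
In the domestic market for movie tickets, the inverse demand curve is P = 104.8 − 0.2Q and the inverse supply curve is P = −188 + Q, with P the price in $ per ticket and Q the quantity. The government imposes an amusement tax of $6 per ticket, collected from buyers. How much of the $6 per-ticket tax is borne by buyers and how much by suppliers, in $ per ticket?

Buyers bear $1 per ticket; suppliers bear $5 per ticket.

Inverting to Q(P) form: Qd = 524 − 5P; Qs = P + 188.
Before the tax: set 524 − 5P = P + 188 → P* = $56, Q* = 244.
With the tax collected from buyers, demand (in seller-price terms) shifts: Qd = 524 − 5(P + 6).
Solving gives Q = 239 with buyers paying $57 and suppliers receiving $51 (the $6 wedge).
Burden on buyers: $1; on suppliers: $5. (They sum to $6.)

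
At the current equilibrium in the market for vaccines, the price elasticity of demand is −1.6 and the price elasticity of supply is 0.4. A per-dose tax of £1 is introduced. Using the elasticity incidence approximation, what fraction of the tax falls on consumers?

Consumers' share ≈ 0.2.

Incidence ratio: consumers' share ≈ εs / (εs + |εd|) = 0.4 / (0.4 + 1.6) = 0.2.
Supply is the less elastic side, so consumers bear the smaller share.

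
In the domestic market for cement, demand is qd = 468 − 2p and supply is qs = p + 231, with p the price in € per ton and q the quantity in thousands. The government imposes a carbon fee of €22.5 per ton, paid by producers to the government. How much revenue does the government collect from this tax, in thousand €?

Tax revenue = €6637.5 thousand.

Before the tax: set 468 − 2p = p + 231 → p* = €79, q* = 310.
With the tax collected from producers, supply shifts: qs = (p − 22.5) + 231.
New equilibrium: consumers pay €86.5, producers receive €64, q = 295. (Wedge: pb − ps = 22.5.)
Revenue = t · Q = 22.5 · 295 = €6637.5.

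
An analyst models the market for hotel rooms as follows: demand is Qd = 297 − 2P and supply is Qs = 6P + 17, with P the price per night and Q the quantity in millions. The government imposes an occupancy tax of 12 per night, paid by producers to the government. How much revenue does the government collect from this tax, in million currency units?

Tax revenue = 2508 million.

Without the tax, 297 − 2P = 6P + 17 gives 8P = 280, so P* = 35 and Q* = 227.
With the tax collected from producers, supply shifts: Qs = 6(P − 12) + 17.
New equilibrium: consumers pay 44, producers receive 32, Q = 209. (Wedge: Pb − Ps = 12.)
Revenue = t · Q = 12 · 209 = 2508.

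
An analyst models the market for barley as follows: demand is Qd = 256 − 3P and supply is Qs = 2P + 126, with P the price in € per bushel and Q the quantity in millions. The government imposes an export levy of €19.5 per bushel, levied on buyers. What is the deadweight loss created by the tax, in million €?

Deadweight loss = €228.15 million.

Without the tax, 256 − 3P = 2P + 126 gives 5P = 130, so P* = €26 and Q* = 178.
With the tax collected from buyers, demand (in seller-price terms) shifts: Qd = 256 − 3(P + 19.5).
New equilibrium: buyers pay €33.8, suppliers receive €14.3, Q = 154.6. (Wedge: Pb − Ps = 19.5.)
Quantity falls by |ΔQ| = |178 − 154.6| = 23.4.
DWL = ½ · t · |ΔQ| = ½ · 19.5 · 23.4 = €228.15.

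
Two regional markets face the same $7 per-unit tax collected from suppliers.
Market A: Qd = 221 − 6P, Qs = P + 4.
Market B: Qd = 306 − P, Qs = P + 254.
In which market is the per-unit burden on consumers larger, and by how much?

Market B, by $2.5.

Market A: pre-tax P* = $31, Q* = 35; post-tax Q = 29; per-unit burden on consumers = $1.
Market B: pre-tax P* = $26, Q* = 280; post-tax Q = 276.5; per-unit burden on consumers = $3.5.
Difference: $1 vs $3.5 → market B is larger by $2.5.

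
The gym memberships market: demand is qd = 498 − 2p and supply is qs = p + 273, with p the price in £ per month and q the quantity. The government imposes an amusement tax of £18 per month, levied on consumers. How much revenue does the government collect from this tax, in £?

Before the tax: set 498 − 2p = p + 273 → p* = £75, q* = 348.
With the tax collected from consumers, demand (in seller-price terms) shifts: qd = 498 − 2(p + 18).
New equilibrium: consumers pay £81, producers receive £63, q = 336. (Wedge: pb − ps = 18.)
Revenue = t · Q = 18 · 336 = £6048.

Tax revenue = £6048.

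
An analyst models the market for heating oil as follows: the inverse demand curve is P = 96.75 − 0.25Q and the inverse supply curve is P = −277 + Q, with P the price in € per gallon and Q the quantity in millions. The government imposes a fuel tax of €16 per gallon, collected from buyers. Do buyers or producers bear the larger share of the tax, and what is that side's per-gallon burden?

Producers bear the larger share: €12.8 per gallon.

Inverting to Q(P) form: Qd = 387 − 4P; Qs = P + 277.
Before the tax: set 387 − 4P = P + 277 → P* = €22, Q* = 299.
With the tax collected from buyers, demand (in seller-price terms) shifts: Qd = 387 − 4(P + 16).
New equilibrium: buyers pay €25.2, producers receive €9.2, Q = 286.2. (Wedge: Pb − Ps = 16.)
Per-gallon burden: buyers €3.2, producers €12.8.
Producers take the larger share because supply is less price-elastic here (demand slope 4 vs supply slope 1).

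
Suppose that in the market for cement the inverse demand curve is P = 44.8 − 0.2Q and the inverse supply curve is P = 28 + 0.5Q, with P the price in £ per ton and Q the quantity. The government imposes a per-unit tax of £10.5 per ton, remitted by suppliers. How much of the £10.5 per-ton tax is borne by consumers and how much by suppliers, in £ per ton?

Inverting to Q(P) form: Qd = 224 − 5P; Qs = 2P − 56.
Without the tax, 224 − 5P = 2P − 56 gives 7P = 280, so P* = £40 and Q* = 24.
With the tax collected from suppliers, supply shifts: Qs = 2(P − 10.5) − 56.
New equilibrium: consumers pay £43, suppliers receive £32.5, Q = 9. (Wedge: Pb − Ps = 10.5.)
Burden on consumers: £3; on suppliers: £7.5. (They sum to £10.5.)
The less price-elastic side of the market bears the larger share of a per-unit tax.

Consumers bear £3 per ton; suppliers bear £7.5 per ton.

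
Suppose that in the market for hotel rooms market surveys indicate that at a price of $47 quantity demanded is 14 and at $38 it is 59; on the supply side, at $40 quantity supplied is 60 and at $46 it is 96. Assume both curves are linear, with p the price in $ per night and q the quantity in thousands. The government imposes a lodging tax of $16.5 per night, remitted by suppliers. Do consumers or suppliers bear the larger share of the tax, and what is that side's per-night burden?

Consumers bear the larger share: $9 per night.

Demand slope: (59 − 14)/(38 − 47) = -5, so qd = 249 − 5p.
Supply slope: (96 − 60)/(46 − 40) = 6, so qs = 6p − 180.
Without the tax, 249 − 5p = 6p − 180 gives 11p = 429, so p* = $39 and q* = 54.
With the tax collected from suppliers, supply shifts: qs = 6(p − 16.5) − 180.
New equilibrium: consumers pay $48, suppliers receive $31.5, q = 9. (Wedge: pb − ps = 16.5.)
Per-night burden: consumers $9, suppliers $7.5.
Consumers take the larger share because demand is less price-elastic here (demand slope 5 vs supply slope 6).
The less price-elastic side of the market bears the larger share of a per-unit tax.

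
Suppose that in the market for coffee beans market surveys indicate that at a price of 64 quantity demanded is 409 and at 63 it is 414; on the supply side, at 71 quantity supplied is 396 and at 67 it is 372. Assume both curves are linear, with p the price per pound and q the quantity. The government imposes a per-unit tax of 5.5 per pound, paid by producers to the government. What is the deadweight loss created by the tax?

Deadweight loss = 41.25.

Demand slope: (414 − 409)/(63 − 64) = -5, so qd = 729 − 5p.
Supply slope: (372 − 396)/(67 − 71) = 6, so qs = 6p − 30.
Without the tax, 729 − 5p = 6p − 30 gives 11p = 759, so p* = 69 and q* = 384.
With the tax collected from producers, supply shifts: qs = 6(p − 5.5) − 30.
New equilibrium: buyers pay 72, producers receive 66.5, q = 369. (Wedge: pb − ps = 5.5.)
Quantity falls by |ΔQ| = |384 − 369| = 15.
DWL = ½ · t · |ΔQ| = ½ · 5.5 · 15 = 41.25.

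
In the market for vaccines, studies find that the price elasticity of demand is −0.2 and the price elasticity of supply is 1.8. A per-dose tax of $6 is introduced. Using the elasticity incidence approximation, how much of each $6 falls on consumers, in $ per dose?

Incidence ratio: consumers' share ≈ εs / (εs + |εd|) = 1.8 / (1.8 + 0.2) = 0.9.
So consumers bear ≈ 0.9 × $6 = $5.4; producers bear $0.6.

Consumers bear ≈ $5.4 per dose.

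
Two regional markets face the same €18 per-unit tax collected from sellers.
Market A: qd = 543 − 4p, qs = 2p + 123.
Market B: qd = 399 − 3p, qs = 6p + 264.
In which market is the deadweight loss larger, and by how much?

Market A: pre-tax p* = €70, q* = 263; post-tax q = 239; deadweight loss = €216.
Market B: pre-tax p* = €15, q* = 354; post-tax q = 318; deadweight loss = €324.
Difference: €216 vs €324 → market B is larger by €108.

Market B, by €108.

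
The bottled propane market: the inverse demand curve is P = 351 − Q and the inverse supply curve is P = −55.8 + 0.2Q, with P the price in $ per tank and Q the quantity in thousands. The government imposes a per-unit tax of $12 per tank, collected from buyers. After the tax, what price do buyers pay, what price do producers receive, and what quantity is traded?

Buyers pay $22; producers receive $10; quantity = 329.

Rewrite in direct form: Qd = 351 − P and Qs = 5P + 279.
Before the tax: set 351 − P = 5P + 279 → P* = $12, Q* = 339.
With the tax collected from buyers, demand (in seller-price terms) shifts: Qd = 351 − (P + 12).
New equilibrium: buyers pay $22, producers receive $10, Q = 329. (Wedge: Pb − Ps = 12.)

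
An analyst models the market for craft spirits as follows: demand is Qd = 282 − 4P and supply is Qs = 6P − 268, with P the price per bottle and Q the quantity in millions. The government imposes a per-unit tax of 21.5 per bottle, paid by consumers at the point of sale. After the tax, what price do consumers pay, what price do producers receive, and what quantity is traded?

Consumers pay 67.9; producers receive 46.4; quantity = 10.4.

Before the tax: set 282 − 4P = 6P − 268 → P* = 55, Q* = 62.
With the tax collected from consumers, demand (in seller-price terms) shifts: Qd = 282 − 4(P + 21.5).
New equilibrium: consumers pay 67.9, producers receive 46.4, Q = 10.4. (Wedge: Pb − Ps = 21.5.)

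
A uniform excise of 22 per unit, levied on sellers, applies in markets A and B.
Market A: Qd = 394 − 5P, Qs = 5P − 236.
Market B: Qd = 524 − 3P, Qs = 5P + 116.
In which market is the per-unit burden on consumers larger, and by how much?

Market A: pre-tax P* = 63, Q* = 79; post-tax Q = 24; per-unit burden on consumers = 11.
Market B: pre-tax P* = 51, Q* = 371; post-tax Q = 329.75; per-unit burden on consumers = 13.75.
Difference: 11 vs 13.75 → market B is larger by 2.75.

Market B, by 2.75.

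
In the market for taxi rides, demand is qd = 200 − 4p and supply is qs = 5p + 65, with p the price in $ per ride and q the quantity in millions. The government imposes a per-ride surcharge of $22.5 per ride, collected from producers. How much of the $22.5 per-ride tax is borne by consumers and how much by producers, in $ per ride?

Before the tax: set 200 − 4p = 5p + 65 → p* = $15, q* = 140.
With the tax collected from producers, supply shifts: qs = 5(p − 22.5) + 65.
New equilibrium: consumers pay $27.5, producers receive $5, q = 90. (Wedge: pb − ps = 22.5.)
Burden on consumers: $12.5; on producers: $10. (They sum to $22.5.)
The less price-elastic side of the market bears the larger share of a per-unit tax.

Consumers bear $12.5 per ride; producers bear $10 per ride.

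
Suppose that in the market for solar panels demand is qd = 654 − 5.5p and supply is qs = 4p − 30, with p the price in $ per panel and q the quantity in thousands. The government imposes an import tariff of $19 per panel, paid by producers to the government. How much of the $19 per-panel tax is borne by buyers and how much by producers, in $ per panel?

Without the tax, 654 − 5.5p = 4p − 30 gives 9.5p = 684, so p* = $72 and q* = 258.
With the tax collected from producers, supply shifts: qs = 4(p − 19) − 30.
Solving gives q = 214 with buyers paying $80 and producers receiving $61 (the $19 wedge).
Burden on buyers: $8; on producers: $11. (They sum to $19.)
The less price-elastic side of the market bears the larger share of a per-unit tax.

Buyers bear $8 per panel; producers bear $11 per panel.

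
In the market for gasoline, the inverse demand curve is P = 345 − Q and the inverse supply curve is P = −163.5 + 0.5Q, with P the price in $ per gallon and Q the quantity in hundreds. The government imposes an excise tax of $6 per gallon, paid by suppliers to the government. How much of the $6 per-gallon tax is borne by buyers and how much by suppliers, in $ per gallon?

Buyers bear $4 per gallon; suppliers bear $2 per gallon.

Inverting to Q(P) form: Qd = 345 − P; Qs = 2P + 327.
Without the tax, 345 − P = 2P + 327 gives 3P = 18, so P* = $6 and Q* = 339.
With the tax collected from suppliers, supply shifts: Qs = 2(P − 6) + 327.
New equilibrium: buyers pay $10, suppliers receive $4, Q = 335. (Wedge: Pb − Ps = 6.)
Burden on buyers: $4; on suppliers: $2. (They sum to $6.)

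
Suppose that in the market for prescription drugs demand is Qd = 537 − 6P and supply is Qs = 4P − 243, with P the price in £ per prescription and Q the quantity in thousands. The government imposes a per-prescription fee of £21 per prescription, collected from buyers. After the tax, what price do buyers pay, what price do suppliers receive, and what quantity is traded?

Buyers pay £86.4; suppliers receive £65.4; quantity = 18.6.

Without the tax, 537 − 6P = 4P − 243 gives 10P = 780, so P* = £78 and Q* = 69.
With the tax collected from buyers, demand (in seller-price terms) shifts: Qd = 537 − 6(P + 21).
Solving gives Q = 18.6 with buyers paying £86.4 and suppliers receiving £65.4 (the £21 wedge).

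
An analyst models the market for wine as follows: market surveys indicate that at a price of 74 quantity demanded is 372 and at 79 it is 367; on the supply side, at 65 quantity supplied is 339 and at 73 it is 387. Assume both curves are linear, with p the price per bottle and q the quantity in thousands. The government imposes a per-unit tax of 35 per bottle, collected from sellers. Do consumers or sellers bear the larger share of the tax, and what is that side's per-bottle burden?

Consumers bear the larger share: 30 per bottle.

Demand slope: (367 − 372)/(79 − 74) = -1, so qd = 446 − p.
Supply slope: (387 − 339)/(73 − 65) = 6, so qs = 6p − 51.
Before the tax: set 446 − p = 6p − 51 → p* = 71, q* = 375.
With the tax collected from sellers, supply shifts: qs = 6(p − 35) − 51.
New equilibrium: consumers pay 101, sellers receive 66, q = 345. (Wedge: pb − ps = 35.)
Per-bottle burden: consumers 30, sellers 5.
Consumers take the larger share because demand is less price-elastic here (demand slope 1 vs supply slope 6).
The less price-elastic side of the market bears the larger share of a per-unit tax.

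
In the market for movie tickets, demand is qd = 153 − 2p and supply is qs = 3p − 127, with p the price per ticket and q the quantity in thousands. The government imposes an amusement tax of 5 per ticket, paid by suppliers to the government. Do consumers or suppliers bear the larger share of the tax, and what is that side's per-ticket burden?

Without the tax, 153 − 2p = 3p − 127 gives 5p = 280, so p* = 56 and q* = 41.
With the tax collected from suppliers, supply shifts: qs = 3(p − 5) − 127.
Solving gives q = 35 with consumers paying 59 and suppliers receiving 54 (the 5 wedge).
Per-ticket burden: consumers 3, suppliers 2.
Consumers take the larger share because demand is less price-elastic here (demand slope 2 vs supply slope 3).

Consumers bear the larger share: 3 per ticket.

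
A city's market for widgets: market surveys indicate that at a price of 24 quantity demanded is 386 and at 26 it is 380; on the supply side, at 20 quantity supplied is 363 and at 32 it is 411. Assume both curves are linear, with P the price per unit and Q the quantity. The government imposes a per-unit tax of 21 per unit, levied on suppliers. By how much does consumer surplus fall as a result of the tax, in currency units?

Consumer surplus falls by 4380.

Demand slope: (380 − 386)/(26 − 24) = -3, so Qd = 458 − 3P.
Supply slope: (411 − 363)/(32 − 20) = 4, so Qs = 4P + 283.
Without the tax, 458 − 3P = 4P + 283 gives 7P = 175, so P* = 25 and Q* = 383.
With the tax collected from suppliers, supply shifts: Qs = 4(P − 21) + 283.
Solving gives Q = 347 with consumers paying 37 and suppliers receiving 16 (the 21 wedge).
ΔCS is the trapezoid between Q = 347 and Q = 383 of height 12: ½ · (383 + 347) · 12 = 4380.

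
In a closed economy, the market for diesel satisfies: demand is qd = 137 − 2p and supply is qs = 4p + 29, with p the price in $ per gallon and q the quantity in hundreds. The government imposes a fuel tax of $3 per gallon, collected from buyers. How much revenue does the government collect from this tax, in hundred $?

Tax revenue = $291 hundred.

Without the tax, 137 − 2p = 4p + 29 gives 6p = 108, so p* = $18 and q* = 101.
With the tax collected from buyers, demand (in seller-price terms) shifts: qd = 137 − 2(p + 3).
Solving gives q = 97 with buyers paying $20 and producers receiving $17 (the $3 wedge).
Revenue = t · Q = 3 · 97 = $291.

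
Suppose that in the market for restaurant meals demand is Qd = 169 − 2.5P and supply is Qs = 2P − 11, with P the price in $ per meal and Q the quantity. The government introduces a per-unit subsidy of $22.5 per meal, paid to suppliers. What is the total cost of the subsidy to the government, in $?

Government outlay = $2115.

Without the subsidy, 169 − 2.5P = 2P − 11 gives 4.5P = 180, so P* = $40 and Q* = 69.
With a per-unit subsidy paid to suppliers, each receives P + 22.5 per unit sold, so supply becomes Qs = 2(P + 22.5) − 11.
Solving gives Q = 94 with buyers paying $30 and suppliers receiving $52.5 (the $22.5 wedge).
Outlay = t · Q = 22.5 · 94 = $2115.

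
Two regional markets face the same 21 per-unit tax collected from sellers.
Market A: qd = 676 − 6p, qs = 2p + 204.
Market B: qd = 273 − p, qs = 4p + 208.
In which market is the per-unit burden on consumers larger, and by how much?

Market A: pre-tax p* = 59, q* = 322; post-tax q = 290.5; per-unit burden on consumers = 5.25.
Market B: pre-tax p* = 13, q* = 260; post-tax q = 243.2; per-unit burden on consumers = 16.8.
Difference: 5.25 vs 16.8 → market B is larger by 11.55.

Market B, by 11.55.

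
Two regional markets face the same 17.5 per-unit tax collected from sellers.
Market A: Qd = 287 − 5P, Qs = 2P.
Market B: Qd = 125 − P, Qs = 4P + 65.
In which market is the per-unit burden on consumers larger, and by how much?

Market A: pre-tax P* = 41, Q* = 82; post-tax Q = 57; per-unit burden on consumers = 5.
Market B: pre-tax P* = 12, Q* = 113; post-tax Q = 99; per-unit burden on consumers = 14.
Difference: 5 vs 14 → market B is larger by 9.

Market B, by 9.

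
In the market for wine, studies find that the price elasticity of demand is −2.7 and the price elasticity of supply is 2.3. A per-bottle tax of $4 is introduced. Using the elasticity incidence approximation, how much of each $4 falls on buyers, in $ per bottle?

Buyers bear ≈ $1.84 per bottle.

Incidence ratio: buyers' share ≈ εs / (εs + |εd|) = 2.3 / (2.3 + 2.7) = 0.46.
So buyers bear ≈ 0.46 × $4 = $1.84; suppliers bear $2.16.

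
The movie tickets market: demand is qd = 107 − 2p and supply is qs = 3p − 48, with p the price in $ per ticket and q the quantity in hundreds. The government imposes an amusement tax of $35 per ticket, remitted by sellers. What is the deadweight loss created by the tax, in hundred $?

Without the tax, 107 − 2p = 3p − 48 gives 5p = 155, so p* = $31 and q* = 45.
With the tax collected from sellers, supply shifts: qs = 3(p − 35) − 48.
Solving gives q = 3 with consumers paying $52 and sellers receiving $17 (the $35 wedge).
Quantity falls by |ΔQ| = |45 − 3| = 42.
DWL = ½ · t · |ΔQ| = ½ · 35 · 42 = $735.

Deadweight loss = $735 hundred.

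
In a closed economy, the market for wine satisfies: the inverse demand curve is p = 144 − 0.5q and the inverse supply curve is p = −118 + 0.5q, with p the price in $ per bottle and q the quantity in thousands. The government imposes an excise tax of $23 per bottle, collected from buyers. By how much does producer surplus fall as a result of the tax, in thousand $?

Producer surplus falls by $2880.75 thousand.

Inverting to q(p) form: qd = 288 − 2p; qs = 2p + 236.
Without the tax, 288 − 2p = 2p + 236 gives 4p = 52, so p* = $13 and q* = 262.
With the tax collected from buyers, demand (in seller-price terms) shifts: qd = 288 − 2(p + 23).
New equilibrium: buyers pay $24.5, suppliers receive $1.5, q = 239. (Wedge: pb − ps = 23.)
ΔPS is the trapezoid between Q = 239 and Q = 262 of height $11.5: ½ · (262 + 239) · 11.5 = $2880.75.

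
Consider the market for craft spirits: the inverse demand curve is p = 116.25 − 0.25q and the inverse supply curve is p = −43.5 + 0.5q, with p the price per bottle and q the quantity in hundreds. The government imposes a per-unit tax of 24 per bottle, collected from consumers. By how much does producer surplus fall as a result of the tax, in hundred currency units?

Producer surplus falls by 3152 hundred.

Rewrite in direct form: qd = 465 − 4p and qs = 2p + 87.
Before the tax: set 465 − 4p = 2p + 87 → p* = 63, q* = 213.
With the tax collected from consumers, demand (in seller-price terms) shifts: qd = 465 − 4(p + 24).
Solving gives q = 181 with consumers paying 71 and sellers receiving 47 (the 24 wedge).
ΔPS is the trapezoid between Q = 181 and Q = 213 of height 16: ½ · (213 + 181) · 16 = 3152.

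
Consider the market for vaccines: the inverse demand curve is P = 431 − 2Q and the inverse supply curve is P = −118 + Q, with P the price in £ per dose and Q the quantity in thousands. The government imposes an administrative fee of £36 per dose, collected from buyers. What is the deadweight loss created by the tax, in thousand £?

Inverting to Q(P) form: Qd = 215.5 − 0.5P; Qs = P + 118.
Before the tax: set 215.5 − 0.5P = P + 118 → P* = £65, Q* = 183.
With the tax collected from buyers, demand (in seller-price terms) shifts: Qd = 215.5 − 0.5(P + 36).
New equilibrium: buyers pay £89, producers receive £53, Q = 171. (Wedge: Pb − Ps = 36.)
Quantity falls by |ΔQ| = |183 − 171| = 12.
DWL = ½ · t · |ΔQ| = ½ · 36 · 12 = £216.

Deadweight loss = £216 thousand.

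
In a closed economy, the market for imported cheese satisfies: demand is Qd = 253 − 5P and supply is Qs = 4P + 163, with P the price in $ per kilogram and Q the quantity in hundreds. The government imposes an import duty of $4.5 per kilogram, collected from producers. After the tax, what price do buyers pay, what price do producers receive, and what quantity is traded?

Buyers pay $12; producers receive $7.5; quantity = 193.

Without the tax, 253 − 5P = 4P + 163 gives 9P = 90, so P* = $10 and Q* = 203.
With the tax collected from producers, supply shifts: Qs = 4(P − 4.5) + 163.
Solving gives Q = 193 with buyers paying $12 and producers receiving $7.5 (the $4.5 wedge).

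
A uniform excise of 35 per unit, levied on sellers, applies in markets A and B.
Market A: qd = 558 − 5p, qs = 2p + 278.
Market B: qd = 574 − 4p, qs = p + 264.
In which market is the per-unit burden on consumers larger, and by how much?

Market A, by 3.

Market A: pre-tax p* = 40, q* = 358; post-tax q = 308; per-unit burden on consumers = 10.
Market B: pre-tax p* = 62, q* = 326; post-tax q = 298; per-unit burden on consumers = 7.
Difference: 10 vs 7 → market A is larger by 3.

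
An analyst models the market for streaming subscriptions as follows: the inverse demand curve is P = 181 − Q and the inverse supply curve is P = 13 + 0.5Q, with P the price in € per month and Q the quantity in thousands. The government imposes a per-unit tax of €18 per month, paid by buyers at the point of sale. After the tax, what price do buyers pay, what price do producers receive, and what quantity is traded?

Rewrite in direct form: Qd = 181 − P and Qs = 2P − 26.
Without the tax, 181 − P = 2P − 26 gives 3P = 207, so P* = €69 and Q* = 112.
With the tax collected from buyers, demand (in seller-price terms) shifts: Qd = 181 − (P + 18).
New equilibrium: buyers pay €81, producers receive €63, Q = 100. (Wedge: Pb − Ps = 18.)
The less price-elastic side of the market bears the larger share of a per-unit tax.

Buyers pay €81; producers receive €63; quantity = 100.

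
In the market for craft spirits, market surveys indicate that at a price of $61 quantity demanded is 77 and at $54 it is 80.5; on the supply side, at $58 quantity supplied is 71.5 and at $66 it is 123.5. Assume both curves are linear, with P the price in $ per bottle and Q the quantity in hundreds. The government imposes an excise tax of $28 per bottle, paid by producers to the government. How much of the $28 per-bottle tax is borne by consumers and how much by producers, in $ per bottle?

Demand slope: (80.5 − 77)/(54 − 61) = -0.5, so Qd = 107.5 − 0.5P.
Supply slope: (123.5 − 71.5)/(66 − 58) = 6.5, so Qs = 6.5P − 305.5.
Before the tax: set 107.5 − 0.5P = 6.5P − 305.5 → P* = $59, Q* = 78.
With the tax collected from producers, supply shifts: Qs = 6.5(P − 28) − 305.5.
Solving gives Q = 65 with consumers paying $85 and producers receiving $57 (the $28 wedge).
Burden on consumers: $26; on producers: $2. (They sum to $28.)
The less price-elastic side of the market bears the larger share of a per-unit tax.

Consumers bear $26 per bottle; producers bear $2 per bottle.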